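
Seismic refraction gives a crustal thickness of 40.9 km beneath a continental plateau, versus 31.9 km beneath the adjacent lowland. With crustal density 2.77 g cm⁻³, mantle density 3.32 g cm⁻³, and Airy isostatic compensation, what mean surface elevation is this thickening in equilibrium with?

Excess crust Δ = 40.9 km − 31.9 km = 9 km, split between elevation h and root r with h + r = Δ.
Airy balance ρ_c h = (ρ_m − ρ_c) r gives r = h ρ_c/(ρ_m − ρ_c), so h (1 + ρ_c/(ρ_m − ρ_c)) = Δ, i.e. h = Δ (ρ_m − ρ_c)/ρ_m.
h = 9 km × 0.55/3.32 = 1.49 km.

1.49 km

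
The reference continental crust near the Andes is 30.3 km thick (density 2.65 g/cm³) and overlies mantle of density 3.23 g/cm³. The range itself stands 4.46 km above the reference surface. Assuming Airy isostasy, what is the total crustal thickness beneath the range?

55.1 km

Root depth r = h ρ_c / (ρ_m − ρ_c) = 4.46 km × 2.65 / 0.58 = 20.38 km.
Total thickness = T + h + r = 30.3 km + 4.46 km + 20.38 km = 55.1 km.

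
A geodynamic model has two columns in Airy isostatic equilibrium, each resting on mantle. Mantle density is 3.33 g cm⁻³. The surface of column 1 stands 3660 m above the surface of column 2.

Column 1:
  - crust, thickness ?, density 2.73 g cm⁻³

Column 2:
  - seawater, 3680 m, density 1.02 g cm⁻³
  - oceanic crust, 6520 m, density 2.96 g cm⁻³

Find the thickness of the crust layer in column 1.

38500 m

Take the compensation level at the base of the deeper column (depth z_c below the surface of column 1) and equate Σ ρ_i t_i down to z_c; mantle fills any gap and the z_c terms cancel.
Column 1: x×2.73 + (z_c − 0 − x)×3.33
Column 2: 3660×0 + 3680×1.02 + 6520×2.96 + (z_c − 3660 − 10200)×3.33
The z_c×3.33 term appears on both sides and cancels. Collect the known terms of each column as K = Σ(ρt)_known − 3.33 × (depth of known layers): K_1 = 0 − 3.33×0 = 0; K_2 = 23052.8 − 3.33×(3660 + 10200) = −23101.
Balance: K_1 − x×(3.33 − 2.73) = K_2, so x = (K_1 − K_2)/(3.33 − 2.73) = 23101/0.6 = 38500 m.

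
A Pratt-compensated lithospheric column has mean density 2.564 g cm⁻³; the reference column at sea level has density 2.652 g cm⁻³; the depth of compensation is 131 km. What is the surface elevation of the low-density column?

ρ_ref D = ρ (D + h) → h = D (ρ_ref − ρ)/ρ.
h = 131 km × (2.652 − 2.564)/2.564 = 4.5 km.

4.5 km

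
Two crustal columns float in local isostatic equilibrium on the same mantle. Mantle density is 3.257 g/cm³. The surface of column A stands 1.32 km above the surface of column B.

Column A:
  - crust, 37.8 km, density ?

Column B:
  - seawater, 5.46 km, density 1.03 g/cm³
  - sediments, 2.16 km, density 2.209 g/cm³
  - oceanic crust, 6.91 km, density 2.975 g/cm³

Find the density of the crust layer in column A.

Take the compensation level at the base of the deeper column (depth z_c below the surface of column A) and equate Σ ρ_i t_i down to z_c; mantle fills any gap and the z_c terms cancel.
Column A: 37.8×ρ + (z_c − 37.8)×3.257
Column B: 1.32×0 + 5.46×1.03 + 2.16×2.209 + 6.91×2.975 + (z_c − 1.32 − 14.53)×3.257
The z_c×3.257 term appears on both sides and cancels. Collect the known terms of each column as K = Σ(ρt)_known − 3.257 × (depth of known layers): K_A = 0 − 3.257×37.8 = −123.1146; K_B = 30.95249 − 3.257×(1.32 + 14.53) = −20.67096.
Balance: K_A + 37.8×ρ = K_B, so ρ = (K_B − K_A)/37.8 = 102.444/37.8 = 2.71 g/cm³.

2.71 g/cm³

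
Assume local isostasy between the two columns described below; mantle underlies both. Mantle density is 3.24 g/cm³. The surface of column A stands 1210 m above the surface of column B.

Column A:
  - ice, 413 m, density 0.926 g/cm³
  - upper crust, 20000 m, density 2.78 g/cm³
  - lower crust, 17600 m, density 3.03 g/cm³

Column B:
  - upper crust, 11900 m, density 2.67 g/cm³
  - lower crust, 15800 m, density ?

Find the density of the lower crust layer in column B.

Take the compensation level at the base of the deeper column (depth z_c below the surface of column A) and equate Σ ρ_i t_i down to z_c; mantle fills any gap and the z_c terms cancel.
Column A: 413×0.926 + 20000×2.78 + 17600×3.03 + (z_c − 38013)×3.24
Column B: 1210×0 + 11900×2.67 + 15800×ρ + (z_c − 1210 − 27700)×3.24
The z_c×3.24 term appears on both sides and cancels. Collect the known terms of each column as K = Σ(ρt)_known − 3.24 × (depth of known layers): K_A = 109310.438 − 3.24×38013 = −13851.682; K_B = 31773 − 3.24×(1210 + 27700) = −61895.4.
Balance: K_A = K_B + 15800×ρ, so ρ = (K_A − K_B)/15800 = 48043.7/15800 = 3.04 g/cm³.

3.04 g/cm³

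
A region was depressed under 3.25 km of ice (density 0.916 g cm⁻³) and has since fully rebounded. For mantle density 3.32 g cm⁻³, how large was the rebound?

0.897 km

Removing the load lets mantle flow back in; uplift u satisfies ρ_ice t = ρ_m u.
u = t ρ_ice/ρ_m = 3.25 km × 0.916/3.32 = 0.897 km.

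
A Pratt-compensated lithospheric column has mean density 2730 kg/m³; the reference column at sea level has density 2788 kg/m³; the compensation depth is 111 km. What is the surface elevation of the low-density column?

2.36 km

ρ_ref D = ρ (D + h) → h = D (ρ_ref − ρ)/ρ.
h = 111 km × (2788 − 2730)/2730 = 2.36 km.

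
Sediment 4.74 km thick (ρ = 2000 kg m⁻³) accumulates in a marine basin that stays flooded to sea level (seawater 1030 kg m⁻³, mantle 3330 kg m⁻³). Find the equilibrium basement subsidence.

Submarine loading: the sediment displaces seawater, and the subsidence is in turn flooded, so s (ρ_m − ρ_w) = t (ρ_sed − ρ_w).
s = 4.74 km × (2000 − 1030) / (3330 − 1030) = 2 km.

2 km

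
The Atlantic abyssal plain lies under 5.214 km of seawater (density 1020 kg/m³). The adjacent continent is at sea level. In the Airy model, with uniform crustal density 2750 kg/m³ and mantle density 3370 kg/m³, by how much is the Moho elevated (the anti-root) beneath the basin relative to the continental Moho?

14.5 km

In Airy isostatic equilibrium: replacing crust with seawater at the top is compensated by replacing crust with mantle at the base: d (ρ_c − ρ_w) = a (ρ_m − ρ_c).
a = d (ρ_c − ρ_w)/(ρ_m − ρ_c) = 5.214 km × 1730/620 = 14.5 km.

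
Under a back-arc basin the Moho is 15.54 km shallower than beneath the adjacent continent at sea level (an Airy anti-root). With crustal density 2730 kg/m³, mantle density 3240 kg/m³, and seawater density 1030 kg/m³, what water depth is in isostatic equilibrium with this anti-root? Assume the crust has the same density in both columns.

Replacing a thickness d of crust by seawater at the top must be balanced by replacing crust with mantle at the base: d (ρ_c − ρ_w) = a (ρ_m − ρ_c).
d = a (ρ_m − ρ_c)/(ρ_c − ρ_w) = 15.54 km × 510/1700 = 4.66 km.

4.66 km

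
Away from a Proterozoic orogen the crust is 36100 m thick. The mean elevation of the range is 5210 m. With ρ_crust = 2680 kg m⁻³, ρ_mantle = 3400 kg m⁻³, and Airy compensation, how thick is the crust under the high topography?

Root depth r = h ρ_c / (ρ_m − ρ_c) = 5210 m × 2680 / 720 = 19390 m.
Total thickness = T + h + r = 36100 m + 5210 m + 19390 m = 60700 m.

60700 m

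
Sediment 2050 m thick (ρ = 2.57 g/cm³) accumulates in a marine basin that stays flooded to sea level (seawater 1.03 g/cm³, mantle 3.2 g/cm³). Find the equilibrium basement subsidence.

1450 m

Submarine loading: the sediment displaces seawater, and the subsidence is in turn flooded, so s (ρ_m − ρ_w) = t (ρ_sed − ρ_w).
s = 2050 m × (2.57 − 1.03) / (3.2 − 1.03) = 1450 m.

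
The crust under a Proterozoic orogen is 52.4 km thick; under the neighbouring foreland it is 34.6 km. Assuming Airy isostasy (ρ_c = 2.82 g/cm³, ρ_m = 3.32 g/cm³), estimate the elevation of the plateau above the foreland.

2.68 km

Excess crust Δ = 52.4 km − 34.6 km = 17.8 km, split between elevation h and root r with h + r = Δ.
Airy balance ρ_c h = (ρ_m − ρ_c) r gives r = h ρ_c/(ρ_m − ρ_c), so h (1 + ρ_c/(ρ_m − ρ_c)) = Δ, i.e. h = Δ (ρ_m − ρ_c)/ρ_m.
h = 17.8 km × 0.5/3.32 = 2.68 km.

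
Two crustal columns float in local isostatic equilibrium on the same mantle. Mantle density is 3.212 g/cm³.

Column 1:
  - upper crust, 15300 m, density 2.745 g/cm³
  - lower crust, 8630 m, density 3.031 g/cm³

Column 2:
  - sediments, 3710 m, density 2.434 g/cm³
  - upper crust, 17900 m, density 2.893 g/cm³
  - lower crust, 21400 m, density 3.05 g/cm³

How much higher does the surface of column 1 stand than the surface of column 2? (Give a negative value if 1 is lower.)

−1040 m

For any compensation level in the mantle, the mantle terms cancel and isostasy reduces to e = (Σt_1 − Σt_2) − (Σ(ρt)_1 − Σ(ρt)_2) / ρ_m.
Σt_1 = 23930 m; Σt_2 = 43010 m; Σ(ρt)_1 = 68156.03; Σ(ρt)_2 = 126084.84 (in m·g/cm³).
e = (23930 − 43010) − (68156.03 − 126084.84) / 3.212 = −1040 m.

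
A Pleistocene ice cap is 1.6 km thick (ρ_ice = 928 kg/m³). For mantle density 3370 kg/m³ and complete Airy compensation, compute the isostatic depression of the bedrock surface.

0.441 km

In Airy isostatic equilibrium: the ice load ρ_ice t is balanced by mantle displaced below, ρ_m s.
s = t ρ_ice / ρ_m = 1.6 km × 928/3370 = 0.441 km.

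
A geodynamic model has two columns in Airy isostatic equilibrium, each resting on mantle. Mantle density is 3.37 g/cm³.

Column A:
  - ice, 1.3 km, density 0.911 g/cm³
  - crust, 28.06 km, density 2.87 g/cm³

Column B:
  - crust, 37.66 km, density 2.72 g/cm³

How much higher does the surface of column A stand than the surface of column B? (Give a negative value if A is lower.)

For any compensation level in the mantle, the mantle terms cancel and isostasy reduces to e = (Σt_A − Σt_B) − (Σ(ρt)_A − Σ(ρt)_B) / ρ_m.
Σt_A = 29.36 km; Σt_B = 37.66 km; Σ(ρt)_A = 81.7165; Σ(ρt)_B = 102.4352 (in km·g/cm³).
e = (29.36 − 37.66) − (81.7165 − 102.4352) / 3.37 = −2.15 km.

−2.15 km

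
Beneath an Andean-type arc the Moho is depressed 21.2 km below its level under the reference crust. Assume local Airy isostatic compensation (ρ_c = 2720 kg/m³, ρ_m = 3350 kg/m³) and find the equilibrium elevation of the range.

4.91 km

Balancing pressure at the compensation depth: ρ_c h = (ρ_m − ρ_c) r.
h = r (ρ_m − ρ_c) / ρ_c = 21.2 km × (3350 − 2720) / 2720 = 4.91 km.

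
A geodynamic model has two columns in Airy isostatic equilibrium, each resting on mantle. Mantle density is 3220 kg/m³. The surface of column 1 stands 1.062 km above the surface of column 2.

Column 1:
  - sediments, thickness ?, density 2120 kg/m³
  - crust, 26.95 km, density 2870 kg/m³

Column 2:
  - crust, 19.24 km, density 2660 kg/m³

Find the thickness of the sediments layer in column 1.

4.33 km

Take the compensation level at the base of the deeper column (depth z_c below the surface of column 1) and equate Σ ρ_i t_i down to z_c; mantle fills any gap and the z_c terms cancel.
Column 1: x×2120 + 26.95×2870 + (z_c − 26.95 − x)×3220
Column 2: 1.062×0 + 19.24×2660 + (z_c − 1.062 − 19.24)×3220
The z_c×3220 term appears on both sides and cancels. Collect the known terms of each column as K = Σ(ρt)_known − 3220 × (depth of known layers): K_1 = 77346.5 − 3220×26.95 = −9432.5; K_2 = 51178.4 − 3220×(1.062 + 19.24) = −14194.04.
Balance: K_1 − x×(3220 − 2120) = K_2, so x = (K_1 − K_2)/(3220 − 2120) = 4761.54/1100 = 4.33 km.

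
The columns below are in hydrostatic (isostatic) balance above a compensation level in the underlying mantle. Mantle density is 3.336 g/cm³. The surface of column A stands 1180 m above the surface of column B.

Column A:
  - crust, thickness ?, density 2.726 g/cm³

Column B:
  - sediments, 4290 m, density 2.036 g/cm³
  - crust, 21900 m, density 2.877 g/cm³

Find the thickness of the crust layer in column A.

Take the compensation level at the base of the deeper column (depth z_c below the surface of column A) and equate Σ ρ_i t_i down to z_c; mantle fills any gap and the z_c terms cancel.
Column A: x×2.726 + (z_c − 0 − x)×3.336
Column B: 1180×0 + 4290×2.036 + 21900×2.877 + (z_c − 1180 − 26190)×3.336
The z_c×3.336 term appears on both sides and cancels. Collect the known terms of each column as K = Σ(ρt)_known − 3.336 × (depth of known layers): K_A = 0 − 3.336×0 = 0; K_B = 71740.74 − 3.336×(1180 + 26190) = −19565.58.
Balance: K_A − x×(3.336 − 2.726) = K_B, so x = (K_A − K_B)/(3.336 − 2.726) = 19565.6/0.61 = 32100 m.

32100 m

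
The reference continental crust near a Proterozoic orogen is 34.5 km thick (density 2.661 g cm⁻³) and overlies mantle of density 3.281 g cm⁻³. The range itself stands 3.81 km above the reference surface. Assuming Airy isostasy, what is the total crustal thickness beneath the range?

Root depth r = h ρ_c / (ρ_m − ρ_c) = 3.81 km × 2.661 / 0.62 = 16.35 km.
Total thickness = T + h + r = 34.5 km + 3.81 km + 16.35 km = 54.7 km.

54.7 km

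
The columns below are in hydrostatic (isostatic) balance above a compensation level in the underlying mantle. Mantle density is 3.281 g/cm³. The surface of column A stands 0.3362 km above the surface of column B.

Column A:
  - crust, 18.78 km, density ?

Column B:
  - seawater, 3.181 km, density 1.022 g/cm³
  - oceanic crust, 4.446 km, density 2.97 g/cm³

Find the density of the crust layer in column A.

2.77 g/cm³

Take the compensation level at the base of the deeper column (depth z_c below the surface of column A) and equate Σ ρ_i t_i down to z_c; mantle fills any gap and the z_c terms cancel.
Column A: 18.78×ρ + (z_c − 18.78)×3.281
Column B: 0.3362×0 + 3.181×1.022 + 4.446×2.97 + (z_c − 0.3362 − 7.627)×3.281
The z_c×3.281 term appears on both sides and cancels. Collect the known terms of each column as K = Σ(ρt)_known − 3.281 × (depth of known layers): K_A = 0 − 3.281×18.78 = −61.61718; K_B = 16.455602 − 3.281×(0.3362 + 7.627) = −9.6716572.
Balance: K_A + 18.78×ρ = K_B, so ρ = (K_B − K_A)/18.78 = 51.9455/18.78 = 2.77 g/cm³.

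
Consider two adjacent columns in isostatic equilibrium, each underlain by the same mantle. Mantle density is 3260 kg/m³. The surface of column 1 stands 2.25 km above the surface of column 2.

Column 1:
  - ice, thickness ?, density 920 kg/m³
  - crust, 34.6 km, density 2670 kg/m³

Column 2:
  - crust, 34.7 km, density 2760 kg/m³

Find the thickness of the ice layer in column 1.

Take the compensation level at the base of the deeper column (depth z_c below the surface of column 1) and equate Σ ρ_i t_i down to z_c; mantle fills any gap and the z_c terms cancel.
Column 1: x×920 + 34.6×2670 + (z_c − 34.6 − x)×3260
Column 2: 2.25×0 + 34.7×2760 + (z_c − 2.25 − 34.7)×3260
The z_c×3260 term appears on both sides and cancels. Collect the known terms of each column as K = Σ(ρt)_known − 3260 × (depth of known layers): K_1 = 92382 − 3260×34.6 = −20414; K_2 = 95772 − 3260×(2.25 + 34.7) = −24685.
Balance: K_1 − x×(3260 − 920) = K_2, so x = (K_1 − K_2)/(3260 − 920) = 4271/2340 = 1.83 km.

1.83 km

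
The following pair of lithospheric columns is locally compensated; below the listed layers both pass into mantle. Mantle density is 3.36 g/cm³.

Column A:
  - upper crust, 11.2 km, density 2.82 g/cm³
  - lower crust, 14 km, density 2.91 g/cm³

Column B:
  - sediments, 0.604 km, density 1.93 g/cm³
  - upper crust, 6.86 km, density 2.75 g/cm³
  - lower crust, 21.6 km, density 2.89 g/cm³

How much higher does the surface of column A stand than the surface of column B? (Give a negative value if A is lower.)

−0.849 km

For any compensation level in the mantle, the mantle terms cancel and isostasy reduces to e = (Σt_A − Σt_B) − (Σ(ρt)_A − Σ(ρt)_B) / ρ_m.
Σt_A = 25.2 km; Σt_B = 29.064 km; Σ(ρt)_A = 72.324; Σ(ρt)_B = 82.45472 (in km·g/cm³).
e = (25.2 − 29.064) − (72.324 − 82.45472) / 3.36 = −0.849 km.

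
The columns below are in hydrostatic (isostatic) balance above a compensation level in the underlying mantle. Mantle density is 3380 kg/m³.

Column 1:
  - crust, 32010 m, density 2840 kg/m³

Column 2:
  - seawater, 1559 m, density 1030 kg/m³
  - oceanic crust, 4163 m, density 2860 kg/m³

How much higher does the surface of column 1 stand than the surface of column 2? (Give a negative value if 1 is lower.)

For any compensation level in the mantle, the mantle terms cancel and isostasy reduces to e = (Σt_1 − Σt_2) − (Σ(ρt)_1 − Σ(ρt)_2) / ρ_m.
Σt_1 = 32010 m; Σt_2 = 5722 m; Σ(ρt)_1 = 90908400; Σ(ρt)_2 = 13511950 (in m·kg/m³).
e = (32010 − 5722) − (90908400 − 13511950) / 3380 = 3390 m.

3390 m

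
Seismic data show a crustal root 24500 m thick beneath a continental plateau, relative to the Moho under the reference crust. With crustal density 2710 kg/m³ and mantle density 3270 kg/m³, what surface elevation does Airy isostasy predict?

5060 m

Isostatic balance requires: ρ_c h = (ρ_m − ρ_c) r.
h = r (ρ_m − ρ_c) / ρ_c = 24500 m × (3270 − 2710) / 2710 = 5060 m.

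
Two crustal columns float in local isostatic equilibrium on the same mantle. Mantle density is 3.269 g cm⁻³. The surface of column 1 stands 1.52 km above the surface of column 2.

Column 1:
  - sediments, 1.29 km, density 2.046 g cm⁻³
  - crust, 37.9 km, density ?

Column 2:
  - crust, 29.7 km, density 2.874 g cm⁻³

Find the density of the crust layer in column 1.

Take the compensation level at the base of the deeper column (depth z_c below the surface of column 1) and equate Σ ρ_i t_i down to z_c; mantle fills any gap and the z_c terms cancel.
Column 1: 1.29×2.046 + 37.9×ρ + (z_c − 39.19)×3.269
Column 2: 1.52×0 + 29.7×2.874 + (z_c − 1.52 − 29.7)×3.269
The z_c×3.269 term appears on both sides and cancels. Collect the known terms of each column as K = Σ(ρt)_known − 3.269 × (depth of known layers): K_1 = 2.63934 − 3.269×39.19 = −125.47277; K_2 = 85.3578 − 3.269×(1.52 + 29.7) = −16.70038.
Balance: K_1 + 37.9×ρ = K_2, so ρ = (K_2 − K_1)/37.9 = 108.772/37.9 = 2.87 g cm⁻³.

2.87 g cm⁻³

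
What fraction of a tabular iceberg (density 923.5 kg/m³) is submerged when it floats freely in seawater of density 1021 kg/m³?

90.5%

Submerged fraction = ρ_obj/ρ_fluid = 923.5/1021 = 90.5%.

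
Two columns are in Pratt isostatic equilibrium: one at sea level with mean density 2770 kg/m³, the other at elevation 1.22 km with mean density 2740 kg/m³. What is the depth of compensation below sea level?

ρ_ref D = ρ (D + h) → D (ρ_ref − ρ) = ρ h.
D = ρ h/(ρ_ref − ρ) = 2740 × 1.22 km/(2770 − 2740) = 111 km.

111 km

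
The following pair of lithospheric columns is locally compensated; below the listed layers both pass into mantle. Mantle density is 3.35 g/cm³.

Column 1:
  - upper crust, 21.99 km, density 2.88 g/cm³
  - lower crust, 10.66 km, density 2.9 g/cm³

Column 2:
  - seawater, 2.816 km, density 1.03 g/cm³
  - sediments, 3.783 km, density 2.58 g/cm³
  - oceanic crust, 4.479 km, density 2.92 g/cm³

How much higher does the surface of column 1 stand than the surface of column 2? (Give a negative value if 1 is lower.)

For any compensation level in the mantle, the mantle terms cancel and isostasy reduces to e = (Σt_1 − Σt_2) − (Σ(ρt)_1 − Σ(ρt)_2) / ρ_m.
Σt_1 = 32.65 km; Σt_2 = 11.078 km; Σ(ρt)_1 = 94.2452; Σ(ρt)_2 = 25.7393 (in km·g/cm³).
e = (32.65 − 11.078) − (94.2452 − 25.7393) / 3.35 = 1.12 km.

1.12 km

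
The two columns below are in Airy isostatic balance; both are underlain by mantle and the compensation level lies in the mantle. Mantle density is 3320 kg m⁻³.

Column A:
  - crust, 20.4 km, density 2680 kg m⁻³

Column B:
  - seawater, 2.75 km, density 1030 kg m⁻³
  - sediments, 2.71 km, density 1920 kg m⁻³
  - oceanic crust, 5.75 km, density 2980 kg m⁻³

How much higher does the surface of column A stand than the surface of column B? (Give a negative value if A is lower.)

0.304 km

For any compensation level in the mantle, the mantle terms cancel and isostasy reduces to e = (Σt_A − Σt_B) − (Σ(ρt)_A − Σ(ρt)_B) / ρ_m.
Σt_A = 20.4 km; Σt_B = 11.21 km; Σ(ρt)_A = 54672; Σ(ρt)_B = 25170.7 (in km·kg m⁻³).
e = (20.4 − 11.21) − (54672 − 25170.7) / 3320 = 0.304 km.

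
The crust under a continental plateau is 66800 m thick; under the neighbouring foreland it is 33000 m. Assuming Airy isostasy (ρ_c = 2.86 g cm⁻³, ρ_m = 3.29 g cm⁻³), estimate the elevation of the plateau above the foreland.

4420 m

Excess crust Δ = 66800 m − 33000 m = 33800 m, split between elevation h and root r with h + r = Δ.
Airy balance ρ_c h = (ρ_m − ρ_c) r gives r = h ρ_c/(ρ_m − ρ_c), so h (1 + ρ_c/(ρ_m − ρ_c)) = Δ, i.e. h = Δ (ρ_m − ρ_c)/ρ_m.
h = 33800 m × 0.43/3.29 = 4420 m.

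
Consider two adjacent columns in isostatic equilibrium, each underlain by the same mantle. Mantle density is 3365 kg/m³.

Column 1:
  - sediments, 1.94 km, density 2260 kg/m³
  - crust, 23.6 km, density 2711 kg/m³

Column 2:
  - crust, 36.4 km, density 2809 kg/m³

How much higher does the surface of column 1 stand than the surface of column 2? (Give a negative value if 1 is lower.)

−0.791 km

For any compensation level in the mantle, the mantle terms cancel and isostasy reduces to e = (Σt_1 − Σt_2) − (Σ(ρt)_1 − Σ(ρt)_2) / ρ_m.
Σt_1 = 25.54 km; Σt_2 = 36.4 km; Σ(ρt)_1 = 68364; Σ(ρt)_2 = 102247.6 (in km·kg/m³).
e = (25.54 − 36.4) − (68364 − 102247.6) / 3365 = −0.791 km.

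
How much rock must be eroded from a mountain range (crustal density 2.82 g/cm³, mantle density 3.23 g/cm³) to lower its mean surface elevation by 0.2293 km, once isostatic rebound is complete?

1.81 km

Net drop Δ = e − u = e − e ρ_c/ρ_m = e (ρ_m − ρ_c)/ρ_m.
e = Δ ρ_m/(ρ_m − ρ_c) = 0.2293 km × 3.23/0.41 = 1.81 km.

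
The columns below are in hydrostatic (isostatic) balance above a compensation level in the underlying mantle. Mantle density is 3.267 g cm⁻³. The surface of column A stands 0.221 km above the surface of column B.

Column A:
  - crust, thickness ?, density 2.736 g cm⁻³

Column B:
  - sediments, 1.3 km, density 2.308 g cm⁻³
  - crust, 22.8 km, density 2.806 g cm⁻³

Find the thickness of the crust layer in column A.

23.5 km

Take the compensation level at the base of the deeper column (depth z_c below the surface of column A) and equate Σ ρ_i t_i down to z_c; mantle fills any gap and the z_c terms cancel.
Column A: x×2.736 + (z_c − 0 − x)×3.267
Column B: 0.221×0 + 1.3×2.308 + 22.8×2.806 + (z_c − 0.221 − 24.1)×3.267
The z_c×3.267 term appears on both sides and cancels. Collect the known terms of each column as K = Σ(ρt)_known − 3.267 × (depth of known layers): K_A = 0 − 3.267×0 = 0; K_B = 66.9772 − 3.267×(0.221 + 24.1) = −12.479507.
Balance: K_A − x×(3.267 − 2.736) = K_B, so x = (K_A − K_B)/(3.267 − 2.736) = 12.4795/0.531 = 23.5 km.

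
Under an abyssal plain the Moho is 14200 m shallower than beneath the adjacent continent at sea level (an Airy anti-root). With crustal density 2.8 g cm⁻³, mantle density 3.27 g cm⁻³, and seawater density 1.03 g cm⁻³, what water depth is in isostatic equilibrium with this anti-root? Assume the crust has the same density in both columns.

3770 m

Replacing a thickness d of crust by seawater at the top must be balanced by replacing crust with mantle at the base: d (ρ_c − ρ_w) = a (ρ_m − ρ_c).
d = a (ρ_m − ρ_c)/(ρ_c − ρ_w) = 14200 m × 0.47/1.77 = 3770 m.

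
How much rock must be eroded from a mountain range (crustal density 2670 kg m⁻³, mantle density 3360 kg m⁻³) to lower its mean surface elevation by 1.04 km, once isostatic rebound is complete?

Net drop Δ = e − u = e − e ρ_c/ρ_m = e (ρ_m − ρ_c)/ρ_m.
e = Δ ρ_m/(ρ_m − ρ_c) = 1.04 km × 3360/690 = 5.06 km.

5.06 km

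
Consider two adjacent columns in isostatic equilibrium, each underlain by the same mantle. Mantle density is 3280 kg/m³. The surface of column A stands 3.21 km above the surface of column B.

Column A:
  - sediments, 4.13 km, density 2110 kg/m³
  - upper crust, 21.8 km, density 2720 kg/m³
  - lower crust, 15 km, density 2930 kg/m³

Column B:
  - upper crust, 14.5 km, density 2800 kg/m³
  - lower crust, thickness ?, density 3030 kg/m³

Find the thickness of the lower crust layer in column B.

19.2 km

Take the compensation level at the base of the deeper column (depth z_c below the surface of column A) and equate Σ ρ_i t_i down to z_c; mantle fills any gap and the z_c terms cancel.
Column A: 4.13×2110 + 21.8×2720 + 15×2930 + (z_c − 40.93)×3280
Column B: 3.21×0 + 14.5×2800 + x×3030 + (z_c − 3.21 − 14.5 − x)×3280
The z_c×3280 term appears on both sides and cancels. Collect the known terms of each column as K = Σ(ρt)_known − 3280 × (depth of known layers): K_A = 111960.3 − 3280×40.93 = −22290.1; K_B = 40600 − 3280×(3.21 + 14.5) = −17488.8.
Balance: K_A = K_B − x×(3280 − 3030), so x = (K_B − K_A)/(3280 − 3030) = 4801.3/250 = 19.2 km.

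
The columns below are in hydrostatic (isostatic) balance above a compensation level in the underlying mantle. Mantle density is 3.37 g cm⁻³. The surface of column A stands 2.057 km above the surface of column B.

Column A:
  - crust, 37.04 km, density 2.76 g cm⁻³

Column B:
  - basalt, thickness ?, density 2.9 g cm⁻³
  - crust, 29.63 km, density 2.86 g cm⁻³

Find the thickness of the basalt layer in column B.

Take the compensation level at the base of the deeper column (depth z_c below the surface of column A) and equate Σ ρ_i t_i down to z_c; mantle fills any gap and the z_c terms cancel.
Column A: 37.04×2.76 + (z_c − 37.04)×3.37
Column B: 2.057×0 + x×2.9 + 29.63×2.86 + (z_c − 2.057 − 29.63 − x)×3.37
The z_c×3.37 term appears on both sides and cancels. Collect the known terms of each column as K = Σ(ρt)_known − 3.37 × (depth of known layers): K_A = 102.2304 − 3.37×37.04 = −22.5944; K_B = 84.7418 − 3.37×(2.057 + 29.63) = −22.04339.
Balance: K_A = K_B − x×(3.37 − 2.9), so x = (K_B − K_A)/(3.37 − 2.9) = 0.55101/0.47 = 1.17 km.

1.17 km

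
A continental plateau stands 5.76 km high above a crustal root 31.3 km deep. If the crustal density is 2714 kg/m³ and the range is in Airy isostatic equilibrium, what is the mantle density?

3210 kg/m³

Airy balance: ρ_c h = (ρ_m − ρ_c) r → ρ_m = ρ_c (1 + h/r).
ρ_m = 2714 × (1 + 5.76 km/31.3 km) = 3210 kg/m³.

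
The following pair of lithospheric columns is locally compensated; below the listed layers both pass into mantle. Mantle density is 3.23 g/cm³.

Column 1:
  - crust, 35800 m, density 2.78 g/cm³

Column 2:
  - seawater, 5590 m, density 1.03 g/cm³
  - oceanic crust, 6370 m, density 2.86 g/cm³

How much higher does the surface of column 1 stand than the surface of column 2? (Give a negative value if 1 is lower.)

450 m

For any compensation level in the mantle, the mantle terms cancel and isostasy reduces to e = (Σt_1 − Σt_2) − (Σ(ρt)_1 − Σ(ρt)_2) / ρ_m.
Σt_1 = 35800 m; Σt_2 = 11960 m; Σ(ρt)_1 = 99524; Σ(ρt)_2 = 23975.9 (in m·g/cm³).
e = (35800 − 11960) − (99524 − 23975.9) / 3.23 = 450 m.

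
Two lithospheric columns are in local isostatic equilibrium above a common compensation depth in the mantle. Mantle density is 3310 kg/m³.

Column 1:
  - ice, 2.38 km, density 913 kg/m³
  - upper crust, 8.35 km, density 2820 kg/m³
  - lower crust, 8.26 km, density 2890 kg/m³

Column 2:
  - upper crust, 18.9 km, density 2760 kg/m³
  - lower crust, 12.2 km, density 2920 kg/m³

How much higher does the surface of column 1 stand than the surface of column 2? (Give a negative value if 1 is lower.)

−0.57 km

For any compensation level in the mantle, the mantle terms cancel and isostasy reduces to e = (Σt_1 − Σt_2) − (Σ(ρt)_1 − Σ(ρt)_2) / ρ_m.
Σt_1 = 18.99 km; Σt_2 = 31.1 km; Σ(ρt)_1 = 49591.34; Σ(ρt)_2 = 87788 (in km·kg/m³).
e = (18.99 − 31.1) − (49591.34 − 87788) / 3310 = −0.57 km.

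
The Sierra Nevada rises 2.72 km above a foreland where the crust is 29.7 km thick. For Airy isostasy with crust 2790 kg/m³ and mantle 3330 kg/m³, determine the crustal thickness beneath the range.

Root depth r = h ρ_c / (ρ_m − ρ_c) = 2.72 km × 2790 / 540 = 14.05 km.
Total thickness = T + h + r = 29.7 km + 2.72 km + 14.05 km = 46.5 km.

46.5 km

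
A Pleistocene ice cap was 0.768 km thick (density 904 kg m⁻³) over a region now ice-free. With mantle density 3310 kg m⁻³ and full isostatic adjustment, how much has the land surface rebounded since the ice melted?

0.21 km

Removing the load lets mantle flow back in; uplift u satisfies ρ_ice t = ρ_m u.
u = t ρ_ice/ρ_m = 0.768 km × 904/3310 = 0.21 km.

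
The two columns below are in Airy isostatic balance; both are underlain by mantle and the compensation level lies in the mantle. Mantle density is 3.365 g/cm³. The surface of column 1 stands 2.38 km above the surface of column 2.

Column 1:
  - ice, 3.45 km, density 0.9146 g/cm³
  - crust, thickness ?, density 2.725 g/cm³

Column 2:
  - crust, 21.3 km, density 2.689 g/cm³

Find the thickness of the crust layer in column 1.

21.8 km

Take the compensation level at the base of the deeper column (depth z_c below the surface of column 1) and equate Σ ρ_i t_i down to z_c; mantle fills any gap and the z_c terms cancel.
Column 1: 3.45×0.9146 + x×2.725 + (z_c − 3.45 − x)×3.365
Column 2: 2.38×0 + 21.3×2.689 + (z_c − 2.38 − 21.3)×3.365
The z_c×3.365 term appears on both sides and cancels. Collect the known terms of each column as K = Σ(ρt)_known − 3.365 × (depth of known layers): K_1 = 3.15537 − 3.365×3.45 = −8.45388; K_2 = 57.2757 − 3.365×(2.38 + 21.3) = −22.4075.
Balance: K_1 − x×(3.365 − 2.725) = K_2, so x = (K_1 − K_2)/(3.365 − 2.725) = 13.9536/0.64 = 21.8 km.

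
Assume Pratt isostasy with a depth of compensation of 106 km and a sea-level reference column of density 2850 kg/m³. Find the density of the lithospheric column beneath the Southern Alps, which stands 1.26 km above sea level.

Pratt balance: ρ_ref D = ρ (D + h).
ρ = ρ_ref D/(D + h) = 2850 × 106 km/(106 km + 1.26 km) = 2820 kg/m³.

2820 kg/m³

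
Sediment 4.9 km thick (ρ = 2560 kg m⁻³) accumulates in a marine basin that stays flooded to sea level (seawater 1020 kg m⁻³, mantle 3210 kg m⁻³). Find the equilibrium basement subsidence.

3.45 km

Submarine loading: the sediment displaces seawater, and the subsidence is in turn flooded, so s (ρ_m − ρ_w) = t (ρ_sed − ρ_w).
s = 4.9 km × (2560 − 1020) / (3210 − 1020) = 3.45 km.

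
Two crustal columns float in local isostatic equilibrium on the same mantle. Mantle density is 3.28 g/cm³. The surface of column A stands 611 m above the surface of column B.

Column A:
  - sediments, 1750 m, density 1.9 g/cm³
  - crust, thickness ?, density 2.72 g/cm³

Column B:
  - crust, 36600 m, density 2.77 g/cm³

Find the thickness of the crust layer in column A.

Take the compensation level at the base of the deeper column (depth z_c below the surface of column A) and equate Σ ρ_i t_i down to z_c; mantle fills any gap and the z_c terms cancel.
Column A: 1750×1.9 + x×2.72 + (z_c − 1750 − x)×3.28
Column B: 611×0 + 36600×2.77 + (z_c − 611 − 36600)×3.28
The z_c×3.28 term appears on both sides and cancels. Collect the known terms of each column as K = Σ(ρt)_known − 3.28 × (depth of known layers): K_A = 3325 − 3.28×1750 = −2415; K_B = 101382 − 3.28×(611 + 36600) = −20670.08.
Balance: K_A − x×(3.28 − 2.72) = K_B, so x = (K_A − K_B)/(3.28 − 2.72) = 18255.1/0.56 = 32600 m.

32600 m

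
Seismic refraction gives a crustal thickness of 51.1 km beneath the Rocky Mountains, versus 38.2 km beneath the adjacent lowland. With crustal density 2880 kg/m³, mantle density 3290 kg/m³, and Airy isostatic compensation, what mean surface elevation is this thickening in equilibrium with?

Excess crust Δ = 51.1 km − 38.2 km = 12.9 km, split between elevation h and root r with h + r = Δ.
Airy balance ρ_c h = (ρ_m − ρ_c) r gives r = h ρ_c/(ρ_m − ρ_c), so h (1 + ρ_c/(ρ_m − ρ_c)) = Δ, i.e. h = Δ (ρ_m − ρ_c)/ρ_m.
h = 12.9 km × 410/3290 = 1.61 km.

1.61 km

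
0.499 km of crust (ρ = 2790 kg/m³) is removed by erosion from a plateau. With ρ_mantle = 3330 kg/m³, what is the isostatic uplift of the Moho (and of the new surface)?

0.418 km

Unloading: uplift u = e ρ_c/ρ_m = 0.499 km × 2790/3330 = 0.418 km.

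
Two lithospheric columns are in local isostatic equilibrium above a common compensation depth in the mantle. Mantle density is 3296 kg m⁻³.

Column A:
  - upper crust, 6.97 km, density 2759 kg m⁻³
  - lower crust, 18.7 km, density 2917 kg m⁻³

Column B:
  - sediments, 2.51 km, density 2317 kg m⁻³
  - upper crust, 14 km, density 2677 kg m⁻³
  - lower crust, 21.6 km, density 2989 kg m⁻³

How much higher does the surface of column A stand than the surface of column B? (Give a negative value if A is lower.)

For any compensation level in the mantle, the mantle terms cancel and isostasy reduces to e = (Σt_A − Σt_B) − (Σ(ρt)_A − Σ(ρt)_B) / ρ_m.
Σt_A = 25.67 km; Σt_B = 38.11 km; Σ(ρt)_A = 73778.13; Σ(ρt)_B = 107856.07 (in km·kg m⁻³).
e = (25.67 − 38.11) − (73778.13 − 107856.07) / 3296 = −2.1 km.

−2.1 km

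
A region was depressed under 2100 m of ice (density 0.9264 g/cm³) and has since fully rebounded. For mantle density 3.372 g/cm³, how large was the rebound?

Removing the load lets mantle flow back in; uplift u satisfies ρ_ice t = ρ_m u.
u = t ρ_ice/ρ_m = 2100 m × 0.9264/3.372 = 577 m.

577 m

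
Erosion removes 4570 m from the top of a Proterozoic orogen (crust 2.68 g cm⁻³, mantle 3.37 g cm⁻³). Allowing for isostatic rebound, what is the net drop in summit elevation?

936 m

Rebound u = e ρ_c/ρ_m = 4570 m × 2.68/3.37 = 3634 m.
Net surface drop = e − u = 4570 m − 3634 m = e (ρ_m − ρ_c)/ρ_m = 936 m.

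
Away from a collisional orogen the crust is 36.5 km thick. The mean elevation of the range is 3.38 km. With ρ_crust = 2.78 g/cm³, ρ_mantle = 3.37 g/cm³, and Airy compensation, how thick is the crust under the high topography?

Root depth r = h ρ_c / (ρ_m − ρ_c) = 3.38 km × 2.78 / 0.59 = 15.93 km.
Total thickness = T + h + r = 36.5 km + 3.38 km + 15.93 km = 55.8 km.

55.8 km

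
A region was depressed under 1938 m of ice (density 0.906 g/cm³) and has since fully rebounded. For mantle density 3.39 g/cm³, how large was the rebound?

Removing the load lets mantle flow back in; uplift u satisfies ρ_ice t = ρ_m u.
u = t ρ_ice/ρ_m = 1938 m × 0.906/3.39 = 518 m.

518 m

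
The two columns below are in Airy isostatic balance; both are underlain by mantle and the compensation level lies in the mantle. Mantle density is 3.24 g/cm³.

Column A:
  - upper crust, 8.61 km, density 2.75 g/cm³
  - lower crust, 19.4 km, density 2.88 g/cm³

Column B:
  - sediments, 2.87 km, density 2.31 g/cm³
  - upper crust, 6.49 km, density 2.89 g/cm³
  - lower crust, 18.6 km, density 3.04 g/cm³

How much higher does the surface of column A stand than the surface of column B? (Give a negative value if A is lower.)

0.785 km

For any compensation level in the mantle, the mantle terms cancel and isostasy reduces to e = (Σt_A − Σt_B) − (Σ(ρt)_A − Σ(ρt)_B) / ρ_m.
Σt_A = 28.01 km; Σt_B = 27.96 km; Σ(ρt)_A = 79.5495; Σ(ρt)_B = 81.9298 (in km·g/cm³).
e = (28.01 − 27.96) − (79.5495 − 81.9298) / 3.24 = 0.785 km.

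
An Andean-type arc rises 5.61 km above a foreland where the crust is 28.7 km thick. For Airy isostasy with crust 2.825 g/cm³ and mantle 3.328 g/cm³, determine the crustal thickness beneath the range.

65.8 km

Root depth r = h ρ_c / (ρ_m − ρ_c) = 5.61 km × 2.825 / 0.503 = 31.51 km.
Total thickness = T + h + r = 28.7 km + 5.61 km + 31.51 km = 65.8 km.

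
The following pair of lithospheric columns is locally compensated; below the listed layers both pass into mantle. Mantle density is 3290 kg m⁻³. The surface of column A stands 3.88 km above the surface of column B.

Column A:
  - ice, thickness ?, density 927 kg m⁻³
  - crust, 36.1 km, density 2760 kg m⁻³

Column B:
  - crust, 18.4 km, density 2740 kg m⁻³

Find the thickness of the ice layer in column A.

1.59 km

Take the compensation level at the base of the deeper column (depth z_c below the surface of column A) and equate Σ ρ_i t_i down to z_c; mantle fills any gap and the z_c terms cancel.
Column A: x×927 + 36.1×2760 + (z_c − 36.1 − x)×3290
Column B: 3.88×0 + 18.4×2740 + (z_c − 3.88 − 18.4)×3290
The z_c×3290 term appears on both sides and cancels. Collect the known terms of each column as K = Σ(ρt)_known − 3290 × (depth of known layers): K_A = 99636 − 3290×36.1 = −19133; K_B = 50416 − 3290×(3.88 + 18.4) = −22885.2.
Balance: K_A − x×(3290 − 927) = K_B, so x = (K_A − K_B)/(3290 − 927) = 3752.2/2363 = 1.59 km.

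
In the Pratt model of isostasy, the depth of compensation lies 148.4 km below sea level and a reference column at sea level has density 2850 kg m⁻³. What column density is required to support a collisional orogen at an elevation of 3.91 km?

2780 kg m⁻³

Pratt balance: ρ_ref D = ρ (D + h).
ρ = ρ_ref D/(D + h) = 2850 × 148.4 km/(148.4 km + 3.91 km) = 2780 kg m⁻³.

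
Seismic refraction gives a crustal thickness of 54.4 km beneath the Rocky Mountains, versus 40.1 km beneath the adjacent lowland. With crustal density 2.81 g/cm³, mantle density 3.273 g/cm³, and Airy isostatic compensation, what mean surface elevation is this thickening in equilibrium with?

Excess crust Δ = 54.4 km − 40.1 km = 14.3 km, split between elevation h and root r with h + r = Δ.
Airy balance ρ_c h = (ρ_m − ρ_c) r gives r = h ρ_c/(ρ_m − ρ_c), so h (1 + ρ_c/(ρ_m − ρ_c)) = Δ, i.e. h = Δ (ρ_m − ρ_c)/ρ_m.
h = 14.3 km × 0.463/3.273 = 2.02 km.

2.02 km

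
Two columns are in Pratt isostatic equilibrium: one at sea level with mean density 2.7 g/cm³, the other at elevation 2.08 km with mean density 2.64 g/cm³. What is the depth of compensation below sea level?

ρ_ref D = ρ (D + h) → D (ρ_ref − ρ) = ρ h.
D = ρ h/(ρ_ref − ρ) = 2.64 × 2.08 km/(2.7 − 2.64) = 91.5 km.

91.5 km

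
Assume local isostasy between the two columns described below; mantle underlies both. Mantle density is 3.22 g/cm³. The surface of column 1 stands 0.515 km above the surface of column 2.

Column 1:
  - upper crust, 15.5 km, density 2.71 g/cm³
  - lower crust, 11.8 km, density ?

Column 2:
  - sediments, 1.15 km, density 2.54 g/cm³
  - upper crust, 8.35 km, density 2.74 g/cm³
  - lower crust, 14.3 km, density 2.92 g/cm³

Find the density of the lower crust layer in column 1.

Take the compensation level at the base of the deeper column (depth z_c below the surface of column 1) and equate Σ ρ_i t_i down to z_c; mantle fills any gap and the z_c terms cancel.
Column 1: 15.5×2.71 + 11.8×ρ + (z_c − 27.3)×3.22
Column 2: 0.515×0 + 1.15×2.54 + 8.35×2.74 + 14.3×2.92 + (z_c − 0.515 − 23.8)×3.22
The z_c×3.22 term appears on both sides and cancels. Collect the known terms of each column as K = Σ(ρt)_known − 3.22 × (depth of known layers): K_1 = 42.005 − 3.22×27.3 = −45.901; K_2 = 67.556 − 3.22×(0.515 + 23.8) = −10.7383.
Balance: K_1 + 11.8×ρ = K_2, so ρ = (K_2 − K_1)/11.8 = 35.1627/11.8 = 2.98 g/cm³.

2.98 g/cm³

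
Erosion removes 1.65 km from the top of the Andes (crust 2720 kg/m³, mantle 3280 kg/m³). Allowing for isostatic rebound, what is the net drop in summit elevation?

0.282 km

Rebound u = e ρ_c/ρ_m = 1.65 km × 2720/3280 = 1.368 km.
Net surface drop = e − u = 1.65 km − 1.368 km = e (ρ_m − ρ_c)/ρ_m = 0.282 km.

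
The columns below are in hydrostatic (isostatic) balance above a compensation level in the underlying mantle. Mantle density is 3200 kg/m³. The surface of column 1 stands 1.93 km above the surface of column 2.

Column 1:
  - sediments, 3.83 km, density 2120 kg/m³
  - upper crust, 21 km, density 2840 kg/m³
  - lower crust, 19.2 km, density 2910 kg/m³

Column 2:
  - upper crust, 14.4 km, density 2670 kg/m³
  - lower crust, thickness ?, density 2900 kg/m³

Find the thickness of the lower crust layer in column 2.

11.5 km

Take the compensation level at the base of the deeper column (depth z_c below the surface of column 1) and equate Σ ρ_i t_i down to z_c; mantle fills any gap and the z_c terms cancel.
Column 1: 3.83×2120 + 21×2840 + 19.2×2910 + (z_c − 44.03)×3200
Column 2: 1.93×0 + 14.4×2670 + x×2900 + (z_c − 1.93 − 14.4 − x)×3200
The z_c×3200 term appears on both sides and cancels. Collect the known terms of each column as K = Σ(ρt)_known − 3200 × (depth of known layers): K_1 = 123631.6 − 3200×44.03 = −17264.4; K_2 = 38448 − 3200×(1.93 + 14.4) = −13808.
Balance: K_1 = K_2 − x×(3200 − 2900), so x = (K_2 − K_1)/(3200 − 2900) = 3456.4/300 = 11.5 km.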